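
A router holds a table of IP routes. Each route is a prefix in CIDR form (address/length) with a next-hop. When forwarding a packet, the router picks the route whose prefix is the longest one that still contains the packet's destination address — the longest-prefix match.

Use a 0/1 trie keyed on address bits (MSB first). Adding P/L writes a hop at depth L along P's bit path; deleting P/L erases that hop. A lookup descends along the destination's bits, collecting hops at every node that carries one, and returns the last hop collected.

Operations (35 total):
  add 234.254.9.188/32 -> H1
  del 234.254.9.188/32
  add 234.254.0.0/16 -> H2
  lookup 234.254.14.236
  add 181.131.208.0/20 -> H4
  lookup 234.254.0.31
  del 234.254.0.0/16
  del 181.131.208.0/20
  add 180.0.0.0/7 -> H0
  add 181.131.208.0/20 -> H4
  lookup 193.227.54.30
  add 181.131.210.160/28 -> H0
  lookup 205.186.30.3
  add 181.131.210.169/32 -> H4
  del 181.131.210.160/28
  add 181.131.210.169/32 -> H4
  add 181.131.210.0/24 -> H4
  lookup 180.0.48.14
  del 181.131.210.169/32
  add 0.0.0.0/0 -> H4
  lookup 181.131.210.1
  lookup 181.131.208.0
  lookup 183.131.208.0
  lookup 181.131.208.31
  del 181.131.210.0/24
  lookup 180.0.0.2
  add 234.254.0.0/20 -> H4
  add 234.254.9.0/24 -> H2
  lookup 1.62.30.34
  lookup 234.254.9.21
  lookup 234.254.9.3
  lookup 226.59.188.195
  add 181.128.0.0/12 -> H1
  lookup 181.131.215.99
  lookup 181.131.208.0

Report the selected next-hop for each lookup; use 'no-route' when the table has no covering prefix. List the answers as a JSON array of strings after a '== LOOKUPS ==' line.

Apply in order:
  add 234.254.9.188/32 -> H1 at depth 32
  - 234.254.9.188/32 clear@32
  add 234.254.0.0/16 -> H2 at depth 16
  Q 234.254.14.236: descend 111010101111111000001 ; hops seen [H2] ; pick H2
  add 181.131.208.0/20 -> H4 at depth 20
  Q 234.254.0.31: descend 11101010111111100000 ; hops seen [H2] ; pick H2
  - 234.254.0.0/16 clear@16
  - 181.131.208.0/20 clear@20
  add 180.0.0.0/7 -> H0 at depth 7
  add 181.131.208.0/20 -> H4 at depth 20
  Q 193.227.54.30: descend 11 ; hops seen [∅] ; pick no-route
  add 181.131.210.160/28 -> H0 at depth 28
  Q 205.186.30.3: descend 11 ; hops seen [∅] ; pick no-route
  add 181.131.210.169/32 -> H4 at depth 32
  - 181.131.210.160/28 clear@28
  add 181.131.210.169/32 -> H4 at depth 32
  add 181.131.210.0/24 -> H4 at depth 24
  Q 180.0.48.14: descend 1011010 ; hops seen [H0] ; pick H0
  - 181.131.210.169/32 clear@32
  add 0.0.0.0/0 -> H4 at depth 0
  Q 181.131.210.1: descend 101101011000001111010010 ; hops seen [H4,H0,H4,H4] ; pick H4
  Q 181.131.208.0: descend 1011010110000011110100 ; hops seen [H4,H0,H4] ; pick H4
  Q 183.131.208.0: descend 101101 ; hops seen [H4] ; pick H4
  Q 181.131.208.31: descend 1011010110000011110100 ; hops seen [H4,H0,H4] ; pick H4
  - 181.131.210.0/24 clear@24
  Q 180.0.0.2: descend 1011010 ; hops seen [H4,H0] ; pick H0
  add 234.254.0.0/20 -> H4 at depth 20
  add 234.254.9.0/24 -> H2 at depth 24
  Q 1.62.30.34: descend ε ; hops seen [H4] ; pick H4
  Q 234.254.9.21: descend 111010101111111000001001 ; hops seen [H4,H4,H2] ; pick H2
  Q 234.254.9.3: descend 111010101111111000001001 ; hops seen [H4,H4,H2] ; pick H2
  Q 226.59.188.195: descend 1110 ; hops seen [H4] ; pick H4
  add 181.128.0.0/12 -> H1 at depth 12
  Q 181.131.215.99: descend 101101011000001111010 ; hops seen [H4,H0,H1,H4] ; pick H4
  Q 181.131.208.0: descend 1011010110000011110100 ; hops seen [H4,H0,H1,H4] ; pick H4

== LOOKUPS ==
["H2","H2","no-route","no-route","H0","H4","H4","H4","H4","H0","H4","H2","H2","H4","H4","H4"]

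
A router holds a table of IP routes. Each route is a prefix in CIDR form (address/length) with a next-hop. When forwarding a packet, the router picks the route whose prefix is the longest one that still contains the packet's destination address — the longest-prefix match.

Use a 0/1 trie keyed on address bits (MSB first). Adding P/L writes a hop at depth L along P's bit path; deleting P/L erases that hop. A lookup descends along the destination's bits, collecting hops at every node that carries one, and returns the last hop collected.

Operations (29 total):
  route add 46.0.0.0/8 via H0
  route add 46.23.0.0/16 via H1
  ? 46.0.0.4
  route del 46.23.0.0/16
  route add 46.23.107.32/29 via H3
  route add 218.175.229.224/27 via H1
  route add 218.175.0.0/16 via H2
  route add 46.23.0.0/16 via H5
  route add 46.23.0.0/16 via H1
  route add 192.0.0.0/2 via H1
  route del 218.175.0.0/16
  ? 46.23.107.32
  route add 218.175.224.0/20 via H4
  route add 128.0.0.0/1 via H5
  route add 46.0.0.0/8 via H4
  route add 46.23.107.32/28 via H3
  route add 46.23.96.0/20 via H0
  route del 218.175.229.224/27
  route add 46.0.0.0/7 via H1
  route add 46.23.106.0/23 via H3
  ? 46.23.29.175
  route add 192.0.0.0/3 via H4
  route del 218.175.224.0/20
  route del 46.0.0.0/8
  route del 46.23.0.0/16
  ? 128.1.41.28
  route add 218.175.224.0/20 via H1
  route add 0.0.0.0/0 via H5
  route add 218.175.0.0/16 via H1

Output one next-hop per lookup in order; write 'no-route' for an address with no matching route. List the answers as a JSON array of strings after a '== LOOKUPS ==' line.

Process each operation:
  + 46.0.0.0/8 (H0) depth=8
  + 46.23.0.0/16 (H1) depth=16
  lookup 46.0.0.4: bits 00101110000 walk d0:-→d1:-→d2:-→d3:-→d4:-→d5:-→d6:-→d7:-→d8:H0→d9:-→d10:-→d11:- -> H0
  del 46.23.0.0/16 (clear depth 16)
  + 46.23.107.32/29 (H3) depth=29
  + 218.175.229.224/27 (H1) depth=27
  + 218.175.0.0/16 (H2) depth=16
  + 46.23.0.0/16 (H5) depth=16
  + 46.23.0.0/16 (H1) depth=16
  + 192.0.0.0/2 (H1) depth=2
  del 218.175.0.0/16 (clear depth 16)
  lookup 46.23.107.32: bits 00101110000101110110101100100 walk d0:-→d1:-→d2:-→d3:-→d4:-→d5:-→d6:-→d7:-→d8:H0→d9:-→d10:-→d11:-→d12:-→d13:-→d14:-→d15:-→d16:H1→d17:-→d18:-→d19:-→d20:-→d21:-→d22:-→d23:-→d24:-→d25:-→d26:-→d27:-→d28:-→d29:H3 -> H3
  + 218.175.224.0/20 (H4) depth=20
  + 128.0.0.0/1 (H5) depth=1
  + 46.0.0.0/8 (H4) depth=8
  + 46.23.107.32/28 (H3) depth=28
  + 46.23.96.0/20 (H0) depth=20
  del 218.175.229.224/27 (clear depth 27)
  + 46.0.0.0/7 (H1) depth=7
  + 46.23.106.0/23 (H3) depth=23
  lookup 46.23.29.175: bits 00101110000101110 walk d0:-→d1:-→d2:-→d3:-→d4:-→d5:-→d6:-→d7:H1→d8:H4→d9:-→d10:-→d11:-→d12:-→d13:-→d14:-→d15:-→d16:H1→d17:- -> H1
  + 192.0.0.0/3 (H4) depth=3
  del 218.175.224.0/20 (clear depth 20)
  del 46.0.0.0/8 (clear depth 8)
  del 46.23.0.0/16 (clear depth 16)
  lookup 128.1.41.28: bits 1 walk d0:-→d1:H5 -> H5
  + 218.175.224.0/20 (H1) depth=20
  + 0.0.0.0/0 (H5) depth=0
  + 218.175.0.0/16 (H1) depth=16

== LOOKUPS ==
["H0","H3","H1","H5"]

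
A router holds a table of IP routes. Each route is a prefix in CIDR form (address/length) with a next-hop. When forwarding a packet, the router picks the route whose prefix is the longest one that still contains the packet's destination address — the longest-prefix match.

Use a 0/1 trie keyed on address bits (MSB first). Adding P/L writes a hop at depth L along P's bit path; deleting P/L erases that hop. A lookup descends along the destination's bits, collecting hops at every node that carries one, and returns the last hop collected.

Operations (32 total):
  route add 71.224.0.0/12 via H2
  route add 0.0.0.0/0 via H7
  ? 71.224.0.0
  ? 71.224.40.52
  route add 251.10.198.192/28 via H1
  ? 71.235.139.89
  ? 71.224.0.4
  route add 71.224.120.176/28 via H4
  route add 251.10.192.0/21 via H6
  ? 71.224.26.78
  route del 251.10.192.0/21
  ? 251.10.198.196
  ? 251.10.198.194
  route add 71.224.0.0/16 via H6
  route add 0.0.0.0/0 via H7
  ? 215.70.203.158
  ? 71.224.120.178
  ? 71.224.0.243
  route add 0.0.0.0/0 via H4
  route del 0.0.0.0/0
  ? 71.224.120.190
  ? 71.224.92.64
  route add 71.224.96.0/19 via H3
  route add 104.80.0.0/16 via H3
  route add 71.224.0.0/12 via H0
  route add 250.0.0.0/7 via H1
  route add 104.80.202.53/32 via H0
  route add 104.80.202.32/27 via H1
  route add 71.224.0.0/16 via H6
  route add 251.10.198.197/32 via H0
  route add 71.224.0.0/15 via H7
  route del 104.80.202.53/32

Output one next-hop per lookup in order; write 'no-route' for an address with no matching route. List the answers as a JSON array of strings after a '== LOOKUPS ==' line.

Apply in order:
  add 71.224.0.0/12 -> H2 at depth 12
  add 0.0.0.0/0 -> H7 at depth 0
  ? 71.224.0.0  path d0:H7→d1:-→d2:-→d3:-→d4:-→d5:-→d6:-→d7:-→d8:-→d9:-→d10:-→d11:-→d12:H2  best=H2
  ? 71.224.40.52  path d0:H7→d1:-→d2:-→d3:-→d4:-→d5:-→d6:-→d7:-→d8:-→d9:-→d10:-→d11:-→d12:H2  best=H2
  add 251.10.198.192/28 -> H1 at depth 28
  ? 71.235.139.89  path d0:H7→d1:-→d2:-→d3:-→d4:-→d5:-→d6:-→d7:-→d8:-→d9:-→d10:-→d11:-→d12:H2  best=H2
  ? 71.224.0.4  path d0:H7→d1:-→d2:-→d3:-→d4:-→d5:-→d6:-→d7:-→d8:-→d9:-→d10:-→d11:-→d12:H2  best=H2
  add 71.224.120.176/28 -> H4 at depth 28
  add 251.10.192.0/21 -> H6 at depth 21
  ? 71.224.26.78  path d0:H7→d1:-→d2:-→d3:-→d4:-→d5:-→d6:-→d7:-→d8:-→d9:-→d10:-→d11:-→d12:H2→d13:-→d14:-→d15:-→d16:-→d17:-  best=H2
  del 251.10.192.0/21 (clear depth 21)
  ? 251.10.198.196  path d0:H7→d1:-→d2:-→d3:-→d4:-→d5:-→d6:-→d7:-→d8:-→d9:-→d10:-→d11:-→d12:-→d13:-→d14:-→d15:-→d16:-→d17:-→d18:-→d19:-→d20:-→d21:-→d22:-→d23:-→d24:-→d25:-→d26:-→d27:-→d28:H1  best=H1
  ? 251.10.198.194  path d0:H7→d1:-→d2:-→d3:-→d4:-→d5:-→d6:-→d7:-→d8:-→d9:-→d10:-→d11:-→d12:-→d13:-→d14:-→d15:-→d16:-→d17:-→d18:-→d19:-→d20:-→d21:-→d22:-→d23:-→d24:-→d25:-→d26:-→d27:-→d28:H1  best=H1
  add 71.224.0.0/16 -> H6 at depth 16
  add 0.0.0.0/0 -> H7 at depth 0
  ? 215.70.203.158  path d0:H7→d1:-→d2:-  best=H7
  ? 71.224.120.178  path d0:H7→d1:-→d2:-→d3:-→d4:-→d5:-→d6:-→d7:-→d8:-→d9:-→d10:-→d11:-→d12:H2→d13:-→d14:-→d15:-→d16:H6→d17:-→d18:-→d19:-→d20:-→d21:-→d22:-→d23:-→d24:-→d25:-→d26:-→d27:-→d28:H4  best=H4
  ? 71.224.0.243  path d0:H7→d1:-→d2:-→d3:-→d4:-→d5:-→d6:-→d7:-→d8:-→d9:-→d10:-→d11:-→d12:H2→d13:-→d14:-→d15:-→d16:H6→d17:-  best=H6
  add 0.0.0.0/0 -> H4 at depth 0
  del 0.0.0.0/0 (clear depth 0)
  ? 71.224.120.190  path d0:-→d1:-→d2:-→d3:-→d4:-→d5:-→d6:-→d7:-→d8:-→d9:-→d10:-→d11:-→d12:H2→d13:-→d14:-→d15:-→d16:H6→d17:-→d18:-→d19:-→d20:-→d21:-→d22:-→d23:-→d24:-→d25:-→d26:-→d27:-→d28:H4  best=H4
  ? 71.224.92.64  path d0:-→d1:-→d2:-→d3:-→d4:-→d5:-→d6:-→d7:-→d8:-→d9:-→d10:-→d11:-→d12:H2→d13:-→d14:-→d15:-→d16:H6→d17:-→d18:-  best=H6
  add 71.224.96.0/19 -> H3 at depth 19
  add 104.80.0.0/16 -> H3 at depth 16
  add 71.224.0.0/12 -> H0 at depth 12
  add 250.0.0.0/7 -> H1 at depth 7
  add 104.80.202.53/32 -> H0 at depth 32
  add 104.80.202.32/27 -> H1 at depth 27
  add 71.224.0.0/16 -> H6 at depth 16
  add 251.10.198.197/32 -> H0 at depth 32
  add 71.224.0.0/15 -> H7 at depth 15
  del 104.80.202.53/32 (clear depth 32)

== LOOKUPS ==
["H2","H2","H2","H2","H2","H1","H1","H7","H4","H6","H4","H6"]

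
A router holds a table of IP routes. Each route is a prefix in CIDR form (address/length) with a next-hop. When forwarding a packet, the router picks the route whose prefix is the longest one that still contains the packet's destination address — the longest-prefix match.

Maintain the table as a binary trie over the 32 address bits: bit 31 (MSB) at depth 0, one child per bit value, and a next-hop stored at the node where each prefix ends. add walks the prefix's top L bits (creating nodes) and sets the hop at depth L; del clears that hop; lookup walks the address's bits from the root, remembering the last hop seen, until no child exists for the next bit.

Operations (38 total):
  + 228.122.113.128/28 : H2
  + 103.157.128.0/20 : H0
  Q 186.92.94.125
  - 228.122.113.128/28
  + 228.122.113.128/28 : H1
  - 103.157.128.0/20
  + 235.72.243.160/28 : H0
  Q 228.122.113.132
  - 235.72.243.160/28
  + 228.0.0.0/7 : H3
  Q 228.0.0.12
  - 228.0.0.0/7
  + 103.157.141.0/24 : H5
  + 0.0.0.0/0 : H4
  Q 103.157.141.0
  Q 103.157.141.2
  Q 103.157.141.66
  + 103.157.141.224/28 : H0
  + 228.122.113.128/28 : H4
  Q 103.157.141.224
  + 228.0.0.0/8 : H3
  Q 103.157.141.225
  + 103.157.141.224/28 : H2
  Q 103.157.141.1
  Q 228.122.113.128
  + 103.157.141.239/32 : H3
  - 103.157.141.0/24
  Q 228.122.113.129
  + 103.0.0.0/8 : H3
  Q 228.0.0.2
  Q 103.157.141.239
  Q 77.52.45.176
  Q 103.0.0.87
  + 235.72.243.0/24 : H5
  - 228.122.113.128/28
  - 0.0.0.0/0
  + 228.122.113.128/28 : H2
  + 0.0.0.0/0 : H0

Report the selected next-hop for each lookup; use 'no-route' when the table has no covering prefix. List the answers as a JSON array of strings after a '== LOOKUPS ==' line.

Trace:
  + 228.122.113.128/28 (H2) depth=28
  + 103.157.128.0/20 (H0) depth=20
  lookup 186.92.94.125: bits 1 walk d0:-→d1:- -> no-route
  del 228.122.113.128/28 (clear depth 28)
  + 228.122.113.128/28 (H1) depth=28
  del 103.157.128.0/20 (clear depth 20)
  + 235.72.243.160/28 (H0) depth=28
  lookup 228.122.113.132: bits 1110010001111010011100011000 walk d0:-→d1:-→d2:-→d3:-→d4:-→d5:-→d6:-→d7:-→d8:-→d9:-→d10:-→d11:-→d12:-→d13:-→d14:-→d15:-→d16:-→d17:-→d18:-→d19:-→d20:-→d21:-→d22:-→d23:-→d24:-→d25:-→d26:-→d27:-→d28:H1 -> H1
  del 235.72.243.160/28 (clear depth 28)
  + 228.0.0.0/7 (H3) depth=7
  lookup 228.0.0.12: bits 111001000 walk d0:-→d1:-→d2:-→d3:-→d4:-→d5:-→d6:-→d7:H3→d8:-→d9:- -> H3
  del 228.0.0.0/7 (clear depth 7)
  + 103.157.141.0/24 (H5) depth=24
  + 0.0.0.0/0 (H4) depth=0
  lookup 103.157.141.0: bits 011001111001110110001101 walk d0:H4→d1:-→d2:-→d3:-→d4:-→d5:-→d6:-→d7:-→d8:-→d9:-→d10:-→d11:-→d12:-→d13:-→d14:-→d15:-→d16:-→d17:-→d18:-→d19:-→d20:-→d21:-→d22:-→d23:-→d24:H5 -> H5
  lookup 103.157.141.2: bits 011001111001110110001101 walk d0:H4→d1:-→d2:-→d3:-→d4:-→d5:-→d6:-→d7:-→d8:-→d9:-→d10:-→d11:-→d12:-→d13:-→d14:-→d15:-→d16:-→d17:-→d18:-→d19:-→d20:-→d21:-→d22:-→d23:-→d24:H5 -> H5
  lookup 103.157.141.66: bits 011001111001110110001101 walk d0:H4→d1:-→d2:-→d3:-→d4:-→d5:-→d6:-→d7:-→d8:-→d9:-→d10:-→d11:-→d12:-→d13:-→d14:-→d15:-→d16:-→d17:-→d18:-→d19:-→d20:-→d21:-→d22:-→d23:-→d24:H5 -> H5
  + 103.157.141.224/28 (H0) depth=28
  + 228.122.113.128/28 (H4) depth=28
  lookup 103.157.141.224: bits 0110011110011101100011011110 walk d0:H4→d1:-→d2:-→d3:-→d4:-→d5:-→d6:-→d7:-→d8:-→d9:-→d10:-→d11:-→d12:-→d13:-→d14:-→d15:-→d16:-→d17:-→d18:-→d19:-→d20:-→d21:-→d22:-→d23:-→d24:H5→d25:-→d26:-→d27:-→d28:H0 -> H0
  + 228.0.0.0/8 (H3) depth=8
  lookup 103.157.141.225: bits 0110011110011101100011011110 walk d0:H4→d1:-→d2:-→d3:-→d4:-→d5:-→d6:-→d7:-→d8:-→d9:-→d10:-→d11:-→d12:-→d13:-→d14:-→d15:-→d16:-→d17:-→d18:-→d19:-→d20:-→d21:-→d22:-→d23:-→d24:H5→d25:-→d26:-→d27:-→d28:H0 -> H0
  + 103.157.141.224/28 (H2) depth=28
  lookup 103.157.141.1: bits 011001111001110110001101 walk d0:H4→d1:-→d2:-→d3:-→d4:-→d5:-→d6:-→d7:-→d8:-→d9:-→d10:-→d11:-→d12:-→d13:-→d14:-→d15:-→d16:-→d17:-→d18:-→d19:-→d20:-→d21:-→d22:-→d23:-→d24:H5 -> H5
  lookup 228.122.113.128: bits 1110010001111010011100011000 walk d0:H4→d1:-→d2:-→d3:-→d4:-→d5:-→d6:-→d7:-→d8:H3→d9:-→d10:-→d11:-→d12:-→d13:-→d14:-→d15:-→d16:-→d17:-→d18:-→d19:-→d20:-→d21:-→d22:-→d23:-→d24:-→d25:-→d26:-→d27:-→d28:H4 -> H4
  + 103.157.141.239/32 (H3) depth=32
  del 103.157.141.0/24 (clear depth 24)
  lookup 228.122.113.129: bits 1110010001111010011100011000 walk d0:H4→d1:-→d2:-→d3:-→d4:-→d5:-→d6:-→d7:-→d8:H3→d9:-→d10:-→d11:-→d12:-→d13:-→d14:-→d15:-→d16:-→d17:-→d18:-→d19:-→d20:-→d21:-→d22:-→d23:-→d24:-→d25:-→d26:-→d27:-→d28:H4 -> H4
  + 103.0.0.0/8 (H3) depth=8
  lookup 228.0.0.2: bits 111001000 walk d0:H4→d1:-→d2:-→d3:-→d4:-→d5:-→d6:-→d7:-→d8:H3→d9:- -> H3
  lookup 103.157.141.239: bits 01100111100111011000110111101111 walk d0:H4→d1:-→d2:-→d3:-→d4:-→d5:-→d6:-→d7:-→d8:H3→d9:-→d10:-→d11:-→d12:-→d13:-→d14:-→d15:-→d16:-→d17:-→d18:-→d19:-→d20:-→d21:-→d22:-→d23:-→d24:-→d25:-→d26:-→d27:-→d28:H2→d29:-→d30:-→d31:-→d32:H3 -> H3
  lookup 77.52.45.176: bits 01 walk d0:H4→d1:-→d2:- -> H4
  lookup 103.0.0.87: bits 01100111 walk d0:H4→d1:-→d2:-→d3:-→d4:-→d5:-→d6:-→d7:-→d8:H3 -> H3
  + 235.72.243.0/24 (H5) depth=24
  del 228.122.113.128/28 (clear depth 28)
  del 0.0.0.0/0 (clear depth 0)
  + 228.122.113.128/28 (H2) depth=28
  + 0.0.0.0/0 (H0) depth=0

== LOOKUPS ==
["no-route","H1","H3","H5","H5","H5","H0","H0","H5","H4","H4","H3","H3","H4","H3"]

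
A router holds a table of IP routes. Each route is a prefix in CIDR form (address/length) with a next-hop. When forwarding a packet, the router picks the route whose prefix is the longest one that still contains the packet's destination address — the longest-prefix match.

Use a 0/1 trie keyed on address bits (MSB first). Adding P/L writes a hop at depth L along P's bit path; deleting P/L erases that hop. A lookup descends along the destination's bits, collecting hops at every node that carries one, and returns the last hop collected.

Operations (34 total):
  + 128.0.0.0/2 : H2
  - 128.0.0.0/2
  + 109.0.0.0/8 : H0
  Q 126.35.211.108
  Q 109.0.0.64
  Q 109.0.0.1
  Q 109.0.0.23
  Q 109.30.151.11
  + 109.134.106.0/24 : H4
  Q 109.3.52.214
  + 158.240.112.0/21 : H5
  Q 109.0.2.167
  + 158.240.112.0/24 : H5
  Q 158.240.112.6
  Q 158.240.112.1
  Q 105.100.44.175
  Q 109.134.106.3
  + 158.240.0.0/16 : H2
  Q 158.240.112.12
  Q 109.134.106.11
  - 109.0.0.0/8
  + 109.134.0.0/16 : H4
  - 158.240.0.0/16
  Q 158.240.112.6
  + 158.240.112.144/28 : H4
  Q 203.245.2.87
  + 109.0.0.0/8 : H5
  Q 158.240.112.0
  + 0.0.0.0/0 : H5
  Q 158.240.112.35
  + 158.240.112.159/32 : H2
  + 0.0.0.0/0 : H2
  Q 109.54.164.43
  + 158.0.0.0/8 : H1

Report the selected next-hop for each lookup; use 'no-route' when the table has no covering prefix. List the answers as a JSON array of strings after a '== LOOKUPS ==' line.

Process each operation:
  + 128.0.0.0/2 (H2) depth=2
  - 128.0.0.0/2 clear@2
  + 109.0.0.0/8 (H0) depth=8
  ? 126.35.211.108  path d0:-→d1:-→d2:-→d3:-  best=no-route
  ? 109.0.0.64  path d0:-→d1:-→d2:-→d3:-→d4:-→d5:-→d6:-→d7:-→d8:H0  best=H0
  ? 109.0.0.1  path d0:-→d1:-→d2:-→d3:-→d4:-→d5:-→d6:-→d7:-→d8:H0  best=H0
  ? 109.0.0.23  path d0:-→d1:-→d2:-→d3:-→d4:-→d5:-→d6:-→d7:-→d8:H0  best=H0
  ? 109.30.151.11  path d0:-→d1:-→d2:-→d3:-→d4:-→d5:-→d6:-→d7:-→d8:H0  best=H0
  + 109.134.106.0/24 (H4) depth=24
  ? 109.3.52.214  path d0:-→d1:-→d2:-→d3:-→d4:-→d5:-→d6:-→d7:-→d8:H0  best=H0
  + 158.240.112.0/21 (H5) depth=21
  ? 109.0.2.167  path d0:-→d1:-→d2:-→d3:-→d4:-→d5:-→d6:-→d7:-→d8:H0  best=H0
  + 158.240.112.0/24 (H5) depth=24
  ? 158.240.112.6  path d0:-→d1:-→d2:-→d3:-→d4:-→d5:-→d6:-→d7:-→d8:-→d9:-→d10:-→d11:-→d12:-→d13:-→d14:-→d15:-→d16:-→d17:-→d18:-→d19:-→d20:-→d21:H5→d22:-→d23:-→d24:H5  best=H5
  ? 158.240.112.1  path d0:-→d1:-→d2:-→d3:-→d4:-→d5:-→d6:-→d7:-→d8:-→d9:-→d10:-→d11:-→d12:-→d13:-→d14:-→d15:-→d16:-→d17:-→d18:-→d19:-→d20:-→d21:H5→d22:-→d23:-→d24:H5  best=H5
  ? 105.100.44.175  path d0:-→d1:-→d2:-→d3:-→d4:-→d5:-  best=no-route
  ? 109.134.106.3  path d0:-→d1:-→d2:-→d3:-→d4:-→d5:-→d6:-→d7:-→d8:H0→d9:-→d10:-→d11:-→d12:-→d13:-→d14:-→d15:-→d16:-→d17:-→d18:-→d19:-→d20:-→d21:-→d22:-→d23:-→d24:H4  best=H4
  + 158.240.0.0/16 (H2) depth=16
  ? 158.240.112.12  path d0:-→d1:-→d2:-→d3:-→d4:-→d5:-→d6:-→d7:-→d8:-→d9:-→d10:-→d11:-→d12:-→d13:-→d14:-→d15:-→d16:H2→d17:-→d18:-→d19:-→d20:-→d21:H5→d22:-→d23:-→d24:H5  best=H5
  ? 109.134.106.11  path d0:-→d1:-→d2:-→d3:-→d4:-→d5:-→d6:-→d7:-→d8:H0→d9:-→d10:-→d11:-→d12:-→d13:-→d14:-→d15:-→d16:-→d17:-→d18:-→d19:-→d20:-→d21:-→d22:-→d23:-→d24:H4  best=H4
  - 109.0.0.0/8 clear@8
  + 109.134.0.0/16 (H4) depth=16
  - 158.240.0.0/16 clear@16
  ? 158.240.112.6  path d0:-→d1:-→d2:-→d3:-→d4:-→d5:-→d6:-→d7:-→d8:-→d9:-→d10:-→d11:-→d12:-→d13:-→d14:-→d15:-→d16:-→d17:-→d18:-→d19:-→d20:-→d21:H5→d22:-→d23:-→d24:H5  best=H5
  + 158.240.112.144/28 (H4) depth=28
  ? 203.245.2.87  path d0:-→d1:-  best=no-route
  + 109.0.0.0/8 (H5) depth=8
  ? 158.240.112.0  path d0:-→d1:-→d2:-→d3:-→d4:-→d5:-→d6:-→d7:-→d8:-→d9:-→d10:-→d11:-→d12:-→d13:-→d14:-→d15:-→d16:-→d17:-→d18:-→d19:-→d20:-→d21:H5→d22:-→d23:-→d24:H5  best=H5
  + 0.0.0.0/0 (H5) depth=0
  ? 158.240.112.35  path d0:H5→d1:-→d2:-→d3:-→d4:-→d5:-→d6:-→d7:-→d8:-→d9:-→d10:-→d11:-→d12:-→d13:-→d14:-→d15:-→d16:-→d17:-→d18:-→d19:-→d20:-→d21:H5→d22:-→d23:-→d24:H5  best=H5
  + 158.240.112.159/32 (H2) depth=32
  + 0.0.0.0/0 (H2) depth=0
  ? 109.54.164.43  path d0:H2→d1:-→d2:-→d3:-→d4:-→d5:-→d6:-→d7:-→d8:H5  best=H5
  + 158.0.0.0/8 (H1) depth=8

== LOOKUPS ==
["no-route","H0","H0","H0","H0","H0","H0","H5","H5","no-route","H4","H5","H4","H5","no-route","H5","H5","H5"]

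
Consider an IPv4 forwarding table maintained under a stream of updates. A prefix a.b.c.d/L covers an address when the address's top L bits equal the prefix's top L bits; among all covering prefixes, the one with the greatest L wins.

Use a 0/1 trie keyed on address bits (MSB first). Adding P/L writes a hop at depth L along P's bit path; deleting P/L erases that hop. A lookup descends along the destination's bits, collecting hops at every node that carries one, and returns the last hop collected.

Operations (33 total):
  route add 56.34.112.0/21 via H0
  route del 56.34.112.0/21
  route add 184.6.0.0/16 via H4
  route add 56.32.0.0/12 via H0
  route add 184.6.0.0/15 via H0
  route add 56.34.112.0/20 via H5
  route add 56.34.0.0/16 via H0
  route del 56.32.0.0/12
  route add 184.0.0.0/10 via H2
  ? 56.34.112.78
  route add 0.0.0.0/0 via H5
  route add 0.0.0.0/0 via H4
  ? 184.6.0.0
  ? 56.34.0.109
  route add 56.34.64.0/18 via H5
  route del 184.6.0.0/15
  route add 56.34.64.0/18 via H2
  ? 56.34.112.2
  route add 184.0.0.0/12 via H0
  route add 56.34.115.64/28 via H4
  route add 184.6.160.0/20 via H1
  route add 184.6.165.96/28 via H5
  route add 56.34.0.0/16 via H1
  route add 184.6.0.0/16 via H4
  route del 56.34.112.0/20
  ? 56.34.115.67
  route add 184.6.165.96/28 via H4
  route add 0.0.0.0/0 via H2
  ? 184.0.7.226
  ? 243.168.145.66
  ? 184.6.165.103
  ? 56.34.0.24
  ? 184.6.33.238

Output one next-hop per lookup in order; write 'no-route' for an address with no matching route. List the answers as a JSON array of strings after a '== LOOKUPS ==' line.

Apply in order:
  add 56.34.112.0/21 -> H0 at depth 21
  - 56.34.112.0/21 clear@21
  add 184.6.0.0/16 -> H4 at depth 16
  add 56.32.0.0/12 -> H0 at depth 12
  add 184.6.0.0/15 -> H0 at depth 15
  add 56.34.112.0/20 -> H5 at depth 20
  add 56.34.0.0/16 -> H0 at depth 16
  - 56.32.0.0/12 clear@12
  add 184.0.0.0/10 -> H2 at depth 10
  ? 56.34.112.78  path d0:-→d1:-→d2:-→d3:-→d4:-→d5:-→d6:-→d7:-→d8:-→d9:-→d10:-→d11:-→d12:-→d13:-→d14:-→d15:-→d16:H0→d17:-→d18:-→d19:-→d20:H5→d21:-  best=H5
  add 0.0.0.0/0 -> H5 at depth 0
  add 0.0.0.0/0 -> H4 at depth 0
  ? 184.6.0.0  path d0:H4→d1:-→d2:-→d3:-→d4:-→d5:-→d6:-→d7:-→d8:-→d9:-→d10:H2→d11:-→d12:-→d13:-→d14:-→d15:H0→d16:H4  best=H4
  ? 56.34.0.109  path d0:H4→d1:-→d2:-→d3:-→d4:-→d5:-→d6:-→d7:-→d8:-→d9:-→d10:-→d11:-→d12:-→d13:-→d14:-→d15:-→d16:H0→d17:-  best=H0
  add 56.34.64.0/18 -> H5 at depth 18
  - 184.6.0.0/15 clear@15
  add 56.34.64.0/18 -> H2 at depth 18
  ? 56.34.112.2  path d0:H4→d1:-→d2:-→d3:-→d4:-→d5:-→d6:-→d7:-→d8:-→d9:-→d10:-→d11:-→d12:-→d13:-→d14:-→d15:-→d16:H0→d17:-→d18:H2→d19:-→d20:H5→d21:-  best=H5
  add 184.0.0.0/12 -> H0 at depth 12
  add 56.34.115.64/28 -> H4 at depth 28
  add 184.6.160.0/20 -> H1 at depth 20
  add 184.6.165.96/28 -> H5 at depth 28
  add 56.34.0.0/16 -> H1 at depth 16
  add 184.6.0.0/16 -> H4 at depth 16
  - 56.34.112.0/20 clear@20
  ? 56.34.115.67  path d0:H4→d1:-→d2:-→d3:-→d4:-→d5:-→d6:-→d7:-→d8:-→d9:-→d10:-→d11:-→d12:-→d13:-→d14:-→d15:-→d16:H1→d17:-→d18:H2→d19:-→d20:-→d21:-→d22:-→d23:-→d24:-→d25:-→d26:-→d27:-→d28:H4  best=H4
  add 184.6.165.96/28 -> H4 at depth 28
  add 0.0.0.0/0 -> H2 at depth 0
  ? 184.0.7.226  path d0:H2→d1:-→d2:-→d3:-→d4:-→d5:-→d6:-→d7:-→d8:-→d9:-→d10:H2→d11:-→d12:H0→d13:-  best=H0
  ? 243.168.145.66  path d0:H2→d1:-  best=H2
  ? 184.6.165.103  path d0:H2→d1:-→d2:-→d3:-→d4:-→d5:-→d6:-→d7:-→d8:-→d9:-→d10:H2→d11:-→d12:H0→d13:-→d14:-→d15:-→d16:H4→d17:-→d18:-→d19:-→d20:H1→d21:-→d22:-→d23:-→d24:-→d25:-→d26:-→d27:-→d28:H4  best=H4
  ? 56.34.0.24  path d0:H2→d1:-→d2:-→d3:-→d4:-→d5:-→d6:-→d7:-→d8:-→d9:-→d10:-→d11:-→d12:-→d13:-→d14:-→d15:-→d16:H1→d17:-  best=H1
  ? 184.6.33.238  path d0:H2→d1:-→d2:-→d3:-→d4:-→d5:-→d6:-→d7:-→d8:-→d9:-→d10:H2→d11:-→d12:H0→d13:-→d14:-→d15:-→d16:H4  best=H4

== LOOKUPS ==
["H5","H4","H0","H5","H4","H0","H2","H4","H1","H4"]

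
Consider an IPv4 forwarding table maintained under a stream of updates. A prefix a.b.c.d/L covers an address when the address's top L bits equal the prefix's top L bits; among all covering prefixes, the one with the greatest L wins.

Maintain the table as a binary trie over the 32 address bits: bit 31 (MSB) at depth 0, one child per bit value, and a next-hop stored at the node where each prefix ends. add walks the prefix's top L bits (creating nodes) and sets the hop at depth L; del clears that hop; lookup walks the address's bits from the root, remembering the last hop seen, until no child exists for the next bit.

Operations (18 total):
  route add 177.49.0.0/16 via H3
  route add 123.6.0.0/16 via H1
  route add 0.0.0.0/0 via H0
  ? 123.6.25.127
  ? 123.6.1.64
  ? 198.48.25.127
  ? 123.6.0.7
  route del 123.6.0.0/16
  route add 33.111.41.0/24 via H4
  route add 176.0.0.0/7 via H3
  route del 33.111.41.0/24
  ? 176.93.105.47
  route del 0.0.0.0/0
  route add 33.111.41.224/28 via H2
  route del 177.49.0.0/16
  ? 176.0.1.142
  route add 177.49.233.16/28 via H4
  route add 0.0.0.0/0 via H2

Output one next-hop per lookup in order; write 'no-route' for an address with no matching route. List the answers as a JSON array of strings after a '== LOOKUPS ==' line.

Apply in order:
  + 177.49.0.0/16 (H3) depth=16
  + 123.6.0.0/16 (H1) depth=16
  + 0.0.0.0/0 (H0) depth=0
  lookup 123.6.25.127: bits 0111101100000110 walk d0:H0→d1:-→d2:-→d3:-→d4:-→d5:-→d6:-→d7:-→d8:-→d9:-→d10:-→d11:-→d12:-→d13:-→d14:-→d15:-→d16:H1 -> H1
  lookup 123.6.1.64: bits 0111101100000110 walk d0:H0→d1:-→d2:-→d3:-→d4:-→d5:-→d6:-→d7:-→d8:-→d9:-→d10:-→d11:-→d12:-→d13:-→d14:-→d15:-→d16:H1 -> H1
  lookup 198.48.25.127: bits 1 walk d0:H0→d1:- -> H0
  lookup 123.6.0.7: bits 0111101100000110 walk d0:H0→d1:-→d2:-→d3:-→d4:-→d5:-→d6:-→d7:-→d8:-→d9:-→d10:-→d11:-→d12:-→d13:-→d14:-→d15:-→d16:H1 -> H1
  - 123.6.0.0/16 clear@16
  + 33.111.41.0/24 (H4) depth=24
  + 176.0.0.0/7 (H3) depth=7
  - 33.111.41.0/24 clear@24
  lookup 176.93.105.47: bits 1011000 walk d0:H0→d1:-→d2:-→d3:-→d4:-→d5:-→d6:-→d7:H3 -> H3
  - 0.0.0.0/0 clear@0
  + 33.111.41.224/28 (H2) depth=28
  - 177.49.0.0/16 clear@16
  lookup 176.0.1.142: bits 1011000 walk d0:-→d1:-→d2:-→d3:-→d4:-→d5:-→d6:-→d7:H3 -> H3
  + 177.49.233.16/28 (H4) depth=28
  + 0.0.0.0/0 (H2) depth=0

== LOOKUPS ==
["H1","H1","H0","H1","H3","H3"]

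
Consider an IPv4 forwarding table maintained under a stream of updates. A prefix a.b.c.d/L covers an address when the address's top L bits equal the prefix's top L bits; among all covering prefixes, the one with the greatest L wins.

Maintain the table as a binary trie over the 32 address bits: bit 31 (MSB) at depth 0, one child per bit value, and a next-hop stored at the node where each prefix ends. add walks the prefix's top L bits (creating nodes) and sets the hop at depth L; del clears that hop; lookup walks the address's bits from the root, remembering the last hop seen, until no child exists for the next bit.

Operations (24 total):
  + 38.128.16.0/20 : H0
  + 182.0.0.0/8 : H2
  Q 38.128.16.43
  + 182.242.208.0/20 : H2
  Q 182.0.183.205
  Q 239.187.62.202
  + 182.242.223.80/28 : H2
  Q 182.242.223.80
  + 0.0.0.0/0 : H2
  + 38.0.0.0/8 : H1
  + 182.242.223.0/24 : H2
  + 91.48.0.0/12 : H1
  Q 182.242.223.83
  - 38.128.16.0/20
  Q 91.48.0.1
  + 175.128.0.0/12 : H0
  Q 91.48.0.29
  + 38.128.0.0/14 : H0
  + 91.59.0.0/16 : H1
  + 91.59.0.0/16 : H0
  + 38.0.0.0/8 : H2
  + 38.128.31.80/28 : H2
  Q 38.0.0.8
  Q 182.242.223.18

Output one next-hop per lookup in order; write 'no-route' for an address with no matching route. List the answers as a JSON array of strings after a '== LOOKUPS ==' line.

Trace:
  add 38.128.16.0/20 -> H0 at depth 20
  add 182.0.0.0/8 -> H2 at depth 8
  lookup 38.128.16.43: bits 00100110100000000001 walk d0:-→d1:-→d2:-→d3:-→d4:-→d5:-→d6:-→d7:-→d8:-→d9:-→d10:-→d11:-→d12:-→d13:-→d14:-→d15:-→d16:-→d17:-→d18:-→d19:-→d20:H0 -> H0
  add 182.242.208.0/20 -> H2 at depth 20
  lookup 182.0.183.205: bits 10110110 walk d0:-→d1:-→d2:-→d3:-→d4:-→d5:-→d6:-→d7:-→d8:H2 -> H2
  lookup 239.187.62.202: bits 1 walk d0:-→d1:- -> no-route
  add 182.242.223.80/28 -> H2 at depth 28
  lookup 182.242.223.80: bits 1011011011110010110111110101 walk d0:-→d1:-→d2:-→d3:-→d4:-→d5:-→d6:-→d7:-→d8:H2→d9:-→d10:-→d11:-→d12:-→d13:-→d14:-→d15:-→d16:-→d17:-→d18:-→d19:-→d20:H2→d21:-→d22:-→d23:-→d24:-→d25:-→d26:-→d27:-→d28:H2 -> H2
  add 0.0.0.0/0 -> H2 at depth 0
  add 38.0.0.0/8 -> H1 at depth 8
  add 182.242.223.0/24 -> H2 at depth 24
  add 91.48.0.0/12 -> H1 at depth 12
  lookup 182.242.223.83: bits 1011011011110010110111110101 walk d0:H2→d1:-→d2:-→d3:-→d4:-→d5:-→d6:-→d7:-→d8:H2→d9:-→d10:-→d11:-→d12:-→d13:-→d14:-→d15:-→d16:-→d17:-→d18:-→d19:-→d20:H2→d21:-→d22:-→d23:-→d24:H2→d25:-→d26:-→d27:-→d28:H2 -> H2
  - 38.128.16.0/20 clear@20
  lookup 91.48.0.1: bits 010110110011 walk d0:H2→d1:-→d2:-→d3:-→d4:-→d5:-→d6:-→d7:-→d8:-→d9:-→d10:-→d11:-→d12:H1 -> H1
  add 175.128.0.0/12 -> H0 at depth 12
  lookup 91.48.0.29: bits 010110110011 walk d0:H2→d1:-→d2:-→d3:-→d4:-→d5:-→d6:-→d7:-→d8:-→d9:-→d10:-→d11:-→d12:H1 -> H1
  add 38.128.0.0/14 -> H0 at depth 14
  add 91.59.0.0/16 -> H1 at depth 16
  add 91.59.0.0/16 -> H0 at depth 16
  add 38.0.0.0/8 -> H2 at depth 8
  add 38.128.31.80/28 -> H2 at depth 28
  lookup 38.0.0.8: bits 00100110 walk d0:H2→d1:-→d2:-→d3:-→d4:-→d5:-→d6:-→d7:-→d8:H2 -> H2
  lookup 182.242.223.18: bits 1011011011110010110111110 walk d0:H2→d1:-→d2:-→d3:-→d4:-→d5:-→d6:-→d7:-→d8:H2→d9:-→d10:-→d11:-→d12:-→d13:-→d14:-→d15:-→d16:-→d17:-→d18:-→d19:-→d20:H2→d21:-→d22:-→d23:-→d24:H2→d25:- -> H2

== LOOKUPS ==
["H0","H2","no-route","H2","H2","H1","H1","H2","H2"]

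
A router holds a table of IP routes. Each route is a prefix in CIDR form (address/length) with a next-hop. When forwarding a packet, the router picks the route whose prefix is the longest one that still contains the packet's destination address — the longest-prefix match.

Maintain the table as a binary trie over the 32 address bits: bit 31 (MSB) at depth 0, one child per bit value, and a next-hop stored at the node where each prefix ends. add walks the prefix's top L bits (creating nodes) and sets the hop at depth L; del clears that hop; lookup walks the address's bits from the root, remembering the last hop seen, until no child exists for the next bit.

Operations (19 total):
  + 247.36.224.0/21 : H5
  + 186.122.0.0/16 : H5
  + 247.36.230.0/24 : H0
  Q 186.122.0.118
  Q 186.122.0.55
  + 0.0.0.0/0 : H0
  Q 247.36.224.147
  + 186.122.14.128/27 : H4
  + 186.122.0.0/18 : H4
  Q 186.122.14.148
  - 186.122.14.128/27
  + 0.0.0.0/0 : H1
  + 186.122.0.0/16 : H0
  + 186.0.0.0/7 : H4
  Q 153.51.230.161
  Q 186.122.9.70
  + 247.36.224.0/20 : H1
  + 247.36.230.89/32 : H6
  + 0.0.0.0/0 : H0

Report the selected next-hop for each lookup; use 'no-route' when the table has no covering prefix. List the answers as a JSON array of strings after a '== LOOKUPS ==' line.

Process each operation:
  add 247.36.224.0/21 -> H5 at depth 21
  add 186.122.0.0/16 -> H5 at depth 16
  add 247.36.230.0/24 -> H0 at depth 24
  ? 186.122.0.118  path d0:-→d1:-→d2:-→d3:-→d4:-→d5:-→d6:-→d7:-→d8:-→d9:-→d10:-→d11:-→d12:-→d13:-→d14:-→d15:-→d16:H5  best=H5
  ? 186.122.0.55  path d0:-→d1:-→d2:-→d3:-→d4:-→d5:-→d6:-→d7:-→d8:-→d9:-→d10:-→d11:-→d12:-→d13:-→d14:-→d15:-→d16:H5  best=H5
  add 0.0.0.0/0 -> H0 at depth 0
  ? 247.36.224.147  path d0:H0→d1:-→d2:-→d3:-→d4:-→d5:-→d6:-→d7:-→d8:-→d9:-→d10:-→d11:-→d12:-→d13:-→d14:-→d15:-→d16:-→d17:-→d18:-→d19:-→d20:-→d21:H5  best=H5
  add 186.122.14.128/27 -> H4 at depth 27
  add 186.122.0.0/18 -> H4 at depth 18
  ? 186.122.14.148  path d0:H0→d1:-→d2:-→d3:-→d4:-→d5:-→d6:-→d7:-→d8:-→d9:-→d10:-→d11:-→d12:-→d13:-→d14:-→d15:-→d16:H5→d17:-→d18:H4→d19:-→d20:-→d21:-→d22:-→d23:-→d24:-→d25:-→d26:-→d27:H4  best=H4
  - 186.122.14.128/27 clear@27
  add 0.0.0.0/0 -> H1 at depth 0
  add 186.122.0.0/16 -> H0 at depth 16
  add 186.0.0.0/7 -> H4 at depth 7
  ? 153.51.230.161  path d0:H1→d1:-→d2:-  best=H1
  ? 186.122.9.70  path d0:H1→d1:-→d2:-→d3:-→d4:-→d5:-→d6:-→d7:H4→d8:-→d9:-→d10:-→d11:-→d12:-→d13:-→d14:-→d15:-→d16:H0→d17:-→d18:H4→d19:-→d20:-→d21:-  best=H4
  add 247.36.224.0/20 -> H1 at depth 20
  add 247.36.230.89/32 -> H6 at depth 32
  add 0.0.0.0/0 -> H0 at depth 0

== LOOKUPS ==
["H5","H5","H5","H4","H1","H4"]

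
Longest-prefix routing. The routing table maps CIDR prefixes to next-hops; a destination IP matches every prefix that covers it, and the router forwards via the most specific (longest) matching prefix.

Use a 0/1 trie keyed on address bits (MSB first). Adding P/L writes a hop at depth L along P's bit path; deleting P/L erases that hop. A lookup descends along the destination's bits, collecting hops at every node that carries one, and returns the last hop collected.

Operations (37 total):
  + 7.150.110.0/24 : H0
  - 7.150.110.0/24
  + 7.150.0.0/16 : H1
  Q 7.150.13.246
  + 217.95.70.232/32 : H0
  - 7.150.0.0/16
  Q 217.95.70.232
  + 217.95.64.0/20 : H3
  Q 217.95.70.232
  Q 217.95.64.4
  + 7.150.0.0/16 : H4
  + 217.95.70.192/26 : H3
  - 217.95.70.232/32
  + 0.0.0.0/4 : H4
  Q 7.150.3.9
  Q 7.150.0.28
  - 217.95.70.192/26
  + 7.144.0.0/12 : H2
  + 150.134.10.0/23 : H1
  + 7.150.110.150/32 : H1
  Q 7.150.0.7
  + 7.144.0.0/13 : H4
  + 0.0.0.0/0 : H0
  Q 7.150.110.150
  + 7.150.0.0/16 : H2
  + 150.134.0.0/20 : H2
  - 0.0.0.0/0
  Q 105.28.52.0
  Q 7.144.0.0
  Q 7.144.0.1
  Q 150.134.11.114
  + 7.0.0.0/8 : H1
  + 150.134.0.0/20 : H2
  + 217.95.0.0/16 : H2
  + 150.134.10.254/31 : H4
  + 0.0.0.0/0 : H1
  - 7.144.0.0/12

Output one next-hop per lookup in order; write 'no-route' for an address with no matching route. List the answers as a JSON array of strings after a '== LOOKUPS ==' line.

Apply in order:
  add 7.150.110.0/24 -> H0 at depth 24
  - 7.150.110.0/24 clear@24
  add 7.150.0.0/16 -> H1 at depth 16
  ? 7.150.13.246  path d0:-→d1:-→d2:-→d3:-→d4:-→d5:-→d6:-→d7:-→d8:-→d9:-→d10:-→d11:-→d12:-→d13:-→d14:-→d15:-→d16:H1→d17:-  best=H1
  add 217.95.70.232/32 -> H0 at depth 32
  - 7.150.0.0/16 clear@16
  ? 217.95.70.232  path d0:-→d1:-→d2:-→d3:-→d4:-→d5:-→d6:-→d7:-→d8:-→d9:-→d10:-→d11:-→d12:-→d13:-→d14:-→d15:-→d16:-→d17:-→d18:-→d19:-→d20:-→d21:-→d22:-→d23:-→d24:-→d25:-→d26:-→d27:-→d28:-→d29:-→d30:-→d31:-→d32:H0  best=H0
  add 217.95.64.0/20 -> H3 at depth 20
  ? 217.95.70.232  path d0:-→d1:-→d2:-→d3:-→d4:-→d5:-→d6:-→d7:-→d8:-→d9:-→d10:-→d11:-→d12:-→d13:-→d14:-→d15:-→d16:-→d17:-→d18:-→d19:-→d20:H3→d21:-→d22:-→d23:-→d24:-→d25:-→d26:-→d27:-→d28:-→d29:-→d30:-→d31:-→d32:H0  best=H0
  ? 217.95.64.4  path d0:-→d1:-→d2:-→d3:-→d4:-→d5:-→d6:-→d7:-→d8:-→d9:-→d10:-→d11:-→d12:-→d13:-→d14:-→d15:-→d16:-→d17:-→d18:-→d19:-→d20:H3→d21:-  best=H3
  add 7.150.0.0/16 -> H4 at depth 16
  add 217.95.70.192/26 -> H3 at depth 26
  - 217.95.70.232/32 clear@32
  add 0.0.0.0/4 -> H4 at depth 4
  ? 7.150.3.9  path d0:-→d1:-→d2:-→d3:-→d4:H4→d5:-→d6:-→d7:-→d8:-→d9:-→d10:-→d11:-→d12:-→d13:-→d14:-→d15:-→d16:H4→d17:-  best=H4
  ? 7.150.0.28  path d0:-→d1:-→d2:-→d3:-→d4:H4→d5:-→d6:-→d7:-→d8:-→d9:-→d10:-→d11:-→d12:-→d13:-→d14:-→d15:-→d16:H4→d17:-  best=H4
  - 217.95.70.192/26 clear@26
  add 7.144.0.0/12 -> H2 at depth 12
  add 150.134.10.0/23 -> H1 at depth 23
  add 7.150.110.150/32 -> H1 at depth 32
  ? 7.150.0.7  path d0:-→d1:-→d2:-→d3:-→d4:H4→d5:-→d6:-→d7:-→d8:-→d9:-→d10:-→d11:-→d12:H2→d13:-→d14:-→d15:-→d16:H4→d17:-  best=H4
  add 7.144.0.0/13 -> H4 at depth 13
  add 0.0.0.0/0 -> H0 at depth 0
  ? 7.150.110.150  path d0:H0→d1:-→d2:-→d3:-→d4:H4→d5:-→d6:-→d7:-→d8:-→d9:-→d10:-→d11:-→d12:H2→d13:H4→d14:-→d15:-→d16:H4→d17:-→d18:-→d19:-→d20:-→d21:-→d22:-→d23:-→d24:-→d25:-→d26:-→d27:-→d28:-→d29:-→d30:-→d31:-→d32:H1  best=H1
  add 7.150.0.0/16 -> H2 at depth 16
  add 150.134.0.0/20 -> H2 at depth 20
  - 0.0.0.0/0 clear@0
  ? 105.28.52.0  path d0:-→d1:-  best=no-route
  ? 7.144.0.0  path d0:-→d1:-→d2:-→d3:-→d4:H4→d5:-→d6:-→d7:-→d8:-→d9:-→d10:-→d11:-→d12:H2→d13:H4  best=H4
  ? 7.144.0.1  path d0:-→d1:-→d2:-→d3:-→d4:H4→d5:-→d6:-→d7:-→d8:-→d9:-→d10:-→d11:-→d12:H2→d13:H4  best=H4
  ? 150.134.11.114  path d0:-→d1:-→d2:-→d3:-→d4:-→d5:-→d6:-→d7:-→d8:-→d9:-→d10:-→d11:-→d12:-→d13:-→d14:-→d15:-→d16:-→d17:-→d18:-→d19:-→d20:H2→d21:-→d22:-→d23:H1  best=H1
  add 7.0.0.0/8 -> H1 at depth 8
  add 150.134.0.0/20 -> H2 at depth 20
  add 217.95.0.0/16 -> H2 at depth 16
  add 150.134.10.254/31 -> H4 at depth 31
  add 0.0.0.0/0 -> H1 at depth 0
  - 7.144.0.0/12 clear@12

== LOOKUPS ==
["H1","H0","H0","H3","H4","H4","H4","H1","no-route","H4","H4","H1"]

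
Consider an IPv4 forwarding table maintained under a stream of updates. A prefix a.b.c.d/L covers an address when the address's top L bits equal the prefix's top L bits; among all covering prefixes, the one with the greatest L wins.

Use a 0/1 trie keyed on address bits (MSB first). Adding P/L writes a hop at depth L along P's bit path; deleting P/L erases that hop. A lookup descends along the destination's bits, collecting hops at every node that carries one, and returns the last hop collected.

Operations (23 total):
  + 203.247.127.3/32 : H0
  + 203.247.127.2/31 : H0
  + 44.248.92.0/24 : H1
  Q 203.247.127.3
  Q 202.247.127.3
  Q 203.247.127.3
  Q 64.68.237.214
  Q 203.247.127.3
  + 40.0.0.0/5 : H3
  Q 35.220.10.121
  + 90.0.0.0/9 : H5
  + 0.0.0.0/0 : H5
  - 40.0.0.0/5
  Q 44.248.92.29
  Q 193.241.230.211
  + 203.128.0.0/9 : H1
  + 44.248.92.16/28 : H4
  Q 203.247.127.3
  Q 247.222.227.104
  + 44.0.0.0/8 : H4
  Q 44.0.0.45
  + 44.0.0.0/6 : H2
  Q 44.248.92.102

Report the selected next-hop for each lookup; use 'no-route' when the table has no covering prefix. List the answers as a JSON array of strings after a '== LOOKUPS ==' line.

Trace:
  + 203.247.127.3/32 (H0) depth=32
  + 203.247.127.2/31 (H0) depth=31
  + 44.248.92.0/24 (H1) depth=24
  lookup 203.247.127.3: bits 11001011111101110111111100000011 walk d0:-→d1:-→d2:-→d3:-→d4:-→d5:-→d6:-→d7:-→d8:-→d9:-→d10:-→d11:-→d12:-→d13:-→d14:-→d15:-→d16:-→d17:-→d18:-→d19:-→d20:-→d21:-→d22:-→d23:-→d24:-→d25:-→d26:-→d27:-→d28:-→d29:-→d30:-→d31:H0→d32:H0 -> H0
  lookup 202.247.127.3: bits 1100101 walk d0:-→d1:-→d2:-→d3:-→d4:-→d5:-→d6:-→d7:- -> no-route
  lookup 203.247.127.3: bits 11001011111101110111111100000011 walk d0:-→d1:-→d2:-→d3:-→d4:-→d5:-→d6:-→d7:-→d8:-→d9:-→d10:-→d11:-→d12:-→d13:-→d14:-→d15:-→d16:-→d17:-→d18:-→d19:-→d20:-→d21:-→d22:-→d23:-→d24:-→d25:-→d26:-→d27:-→d28:-→d29:-→d30:-→d31:H0→d32:H0 -> H0
  lookup 64.68.237.214: bits 0 walk d0:-→d1:- -> no-route
  lookup 203.247.127.3: bits 11001011111101110111111100000011 walk d0:-→d1:-→d2:-→d3:-→d4:-→d5:-→d6:-→d7:-→d8:-→d9:-→d10:-→d11:-→d12:-→d13:-→d14:-→d15:-→d16:-→d17:-→d18:-→d19:-→d20:-→d21:-→d22:-→d23:-→d24:-→d25:-→d26:-→d27:-→d28:-→d29:-→d30:-→d31:H0→d32:H0 -> H0
  + 40.0.0.0/5 (H3) depth=5
  lookup 35.220.10.121: bits 0010 walk d0:-→d1:-→d2:-→d3:-→d4:- -> no-route
  + 90.0.0.0/9 (H5) depth=9
  + 0.0.0.0/0 (H5) depth=0
  del 40.0.0.0/5 (clear depth 5)
  lookup 44.248.92.29: bits 001011001111100001011100 walk d0:H5→d1:-→d2:-→d3:-→d4:-→d5:-→d6:-→d7:-→d8:-→d9:-→d10:-→d11:-→d12:-→d13:-→d14:-→d15:-→d16:-→d17:-→d18:-→d19:-→d20:-→d21:-→d22:-→d23:-→d24:H1 -> H1
  lookup 193.241.230.211: bits 1100 walk d0:H5→d1:-→d2:-→d3:-→d4:- -> H5
  + 203.128.0.0/9 (H1) depth=9
  + 44.248.92.16/28 (H4) depth=28
  lookup 203.247.127.3: bits 11001011111101110111111100000011 walk d0:H5→d1:-→d2:-→d3:-→d4:-→d5:-→d6:-→d7:-→d8:-→d9:H1→d10:-→d11:-→d12:-→d13:-→d14:-→d15:-→d16:-→d17:-→d18:-→d19:-→d20:-→d21:-→d22:-→d23:-→d24:-→d25:-→d26:-→d27:-→d28:-→d29:-→d30:-→d31:H0→d32:H0 -> H0
  lookup 247.222.227.104: bits 11 walk d0:H5→d1:-→d2:- -> H5
  + 44.0.0.0/8 (H4) depth=8
  lookup 44.0.0.45: bits 00101100 walk d0:H5→d1:-→d2:-→d3:-→d4:-→d5:-→d6:-→d7:-→d8:H4 -> H4
  + 44.0.0.0/6 (H2) depth=6
  lookup 44.248.92.102: bits 0010110011111000010111000 walk d0:H5→d1:-→d2:-→d3:-→d4:-→d5:-→d6:H2→d7:-→d8:H4→d9:-→d10:-→d11:-→d12:-→d13:-→d14:-→d15:-→d16:-→d17:-→d18:-→d19:-→d20:-→d21:-→d22:-→d23:-→d24:H1→d25:- -> H1

== LOOKUPS ==
["H0","no-route","H0","no-route","H0","no-route","H1","H5","H0","H5","H4","H1"]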